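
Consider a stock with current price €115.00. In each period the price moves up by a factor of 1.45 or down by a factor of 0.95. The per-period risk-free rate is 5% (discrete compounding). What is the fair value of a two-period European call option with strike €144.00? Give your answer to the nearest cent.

€7.73

Risk-neutral probability p = (1 + 0.05 − 0.95)/(1.45 − 0.95) = 0.1000/0.5000 = 0.2000
Terminal stock prices: S_uu = 241.8, S_ud = 158.4, S_dd = 103.8
Terminal payoffs (S − K): max(97.79, 0) = 97.79, max(14.41, 0) = 14.41, max(-40.21, 0) = 0
Node u (S = 166.8): V_u = 1/1.05·[0.2000·97.7875 + 0.8000·14.4125] = 29.6071
Node d (S = 109.2): V_d = 1/1.05·[0.2000·14.4125 + 0.8000·0.0000] = 2.7452
Node 0 (S = 115): V_0 = 1/1.05·[0.2000·29.6071 + 0.8000·2.7452] = 7.7311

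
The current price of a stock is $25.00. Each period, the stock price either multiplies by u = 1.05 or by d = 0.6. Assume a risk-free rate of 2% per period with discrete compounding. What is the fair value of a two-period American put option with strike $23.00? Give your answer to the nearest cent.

$0.96

Risk-neutral probability p = (1 + 0.02 − 0.6)/(1.05 − 0.6) = 0.4200/0.4500 = 0.9333
Terminal stock prices: S_uu = 27.56, S_ud = 15.75, S_dd = 9
Terminal payoffs (K − S): max(-4.562, 0) = 0, max(7.25, 0) = 7.25, max(14, 0) = 14
Node u (S = 26.25): continuation = 1/1.02·[0.9333·0.0000 + 0.0667·7.2500] = 0.4739; exercise value = 0.0000 ≤ continuation, so V_u = 0.4739
Node d (S = 15): continuation = 1/1.02·[0.9333·7.2500 + 0.0667·14.0000] = 7.5490; exercise value = 8.0000 > continuation, so V_d = 8.0000 (exercise)
Node 0 (S = 25): continuation = 1/1.02·[0.9333·0.4739 + 0.0667·8.0000] = 0.9565; exercise value = 0.0000 ≤ continuation, so V_0 = 0.9565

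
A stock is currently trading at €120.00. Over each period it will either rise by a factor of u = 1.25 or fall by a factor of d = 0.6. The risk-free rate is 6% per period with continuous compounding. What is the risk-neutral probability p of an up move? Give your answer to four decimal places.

Risk-neutral probability p = (e^0.06 − 0.6)/(1.25 − 0.6) = 0.4618/0.6500 = 0.7105

p = 0.7105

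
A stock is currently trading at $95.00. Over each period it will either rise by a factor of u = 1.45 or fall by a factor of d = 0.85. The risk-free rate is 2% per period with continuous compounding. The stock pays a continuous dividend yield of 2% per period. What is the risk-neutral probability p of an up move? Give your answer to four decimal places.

Per-period risk-free factor R = e^0.02 = 1.0202; dividend-adjusted growth = e^(0.02−0.02) = 1.0000.
Risk-neutral probability p = (1.0000 − 0.85)/(1.45 − 0.85) = 0.1500/0.6000 = 0.2500

p = 0.2500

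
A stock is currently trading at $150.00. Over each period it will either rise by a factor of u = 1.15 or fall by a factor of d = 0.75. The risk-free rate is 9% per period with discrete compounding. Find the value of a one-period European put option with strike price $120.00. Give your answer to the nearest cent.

$1.03

Risk-neutral probability p = (1 + 0.09 − 0.75)/(1.15 − 0.75) = 0.3400/0.4000 = 0.8500
Terminal stock prices: S_u = 172.5, S_d = 112.5
Terminal payoffs (K − S): max(-52.5, 0) = 0, max(7.5, 0) = 7.5
Node 0 (S = 150): V_0 = 1/1.09·[0.8500·0.0000 + 0.1500·7.5000] = 1.0321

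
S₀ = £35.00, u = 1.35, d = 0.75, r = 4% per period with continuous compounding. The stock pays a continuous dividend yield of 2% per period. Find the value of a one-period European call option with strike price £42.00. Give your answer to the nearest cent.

£2.27

Per-period risk-free factor R = e^0.04 = 1.0408; dividend-adjusted growth = e^(0.04−0.02) = 1.0202.
Risk-neutral probability p = (1.0202 − 0.75)/(1.35 − 0.75) = 0.2702/0.6000 = 0.4503
Terminal stock prices: S_u = 47.25, S_d = 26.25
Terminal payoffs (S − K): max(5.25, 0) = 5.25, max(-15.75, 0) = 0
Node 0 (S = 35): V_0 = e^(−0.04)·[0.4503·5.2500 + 0.5497·0.0000] = 2.2716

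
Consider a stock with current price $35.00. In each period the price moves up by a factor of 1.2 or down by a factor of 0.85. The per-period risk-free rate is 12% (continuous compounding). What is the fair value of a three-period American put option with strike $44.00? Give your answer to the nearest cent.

Risk-neutral probability p = (e^0.12 − 0.85)/(1.2 − 0.85) = 0.2775/0.3500 = 0.7928
Terminal stock prices: S_uuu = 60.48, S_uud = 42.84, S_udd = 30.34, S_ddd = 21.49
Terminal payoffs (K − S): max(-16.48, 0) = 0, max(1.16, 0) = 1.16, max(13.66, 0) = 13.66, max(22.51, 0) = 22.51
Node uu (S = 50.4): continuation = e^(−0.12)·[0.7928·0.0000 + 0.2072·1.1600] = 0.2131; exercise value = 0.0000 ≤ continuation, so V_uu = 0.2131
Node ud (S = 35.7): continuation = e^(−0.12)·[0.7928·1.1600 + 0.2072·13.6550] = 3.3245; exercise value = 8.3000 > continuation, so V_ud = 8.3000 (exercise)
Node dd (S = 25.29): continuation = e^(−0.12)·[0.7928·13.6550 + 0.2072·22.5056] = 13.7370; exercise value = 18.7125 > continuation, so V_dd = 18.7125 (exercise)
Node u (S = 42): continuation = e^(−0.12)·[0.7928·0.2131 + 0.2072·8.3000] = 1.6748; exercise value = 2.0000 > continuation, so V_u = 2.0000 (exercise)
Node d (S = 29.75): continuation = e^(−0.12)·[0.7928·8.3000 + 0.2072·18.7125] = 9.2745; exercise value = 14.2500 > continuation, so V_d = 14.2500 (exercise)
Node 0 (S = 35): continuation = e^(−0.12)·[0.7928·2.0000 + 0.2072·14.2500] = 4.0245; exercise value = 9.0000 > continuation, so V_0 = 9.0000 (exercise)

$9.00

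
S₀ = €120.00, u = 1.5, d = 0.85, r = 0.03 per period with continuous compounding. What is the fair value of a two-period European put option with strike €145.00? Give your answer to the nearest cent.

€28.65

Risk-neutral probability p = (e^0.03 − 0.85)/(1.5 − 0.85) = 0.1805/0.6500 = 0.2776
Terminal stock prices: S_uu = 270, S_ud = 153, S_dd = 86.7
Terminal payoffs (K − S): max(-125, 0) = 0, max(-8, 0) = 0, max(58.3, 0) = 58.3
Node u (S = 180): V_u = e^(−0.03)·[0.2776·0.0000 + 0.7224·0.0000] = 0.0000
Node d (S = 102): V_d = e^(−0.03)·[0.2776·0.0000 + 0.7224·58.3000] = 40.8699
Node 0 (S = 120): V_0 = e^(−0.03)·[0.2776·0.0000 + 0.7224·40.8699] = 28.6510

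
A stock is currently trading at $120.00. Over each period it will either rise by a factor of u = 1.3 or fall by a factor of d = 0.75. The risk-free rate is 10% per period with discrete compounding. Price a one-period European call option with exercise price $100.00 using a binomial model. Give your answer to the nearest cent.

Risk-neutral probability p = (1 + 0.1 − 0.75)/(1.3 − 0.75) = 0.3500/0.5500 = 0.6364
Terminal stock prices: S_u = 156, S_d = 90
Terminal payoffs (S − K): max(56, 0) = 56, max(-10, 0) = 0
Node 0 (S = 120): V_0 = 1/1.1·[0.6364·56.0000 + 0.3636·0.0000] = 32.3967

$32.40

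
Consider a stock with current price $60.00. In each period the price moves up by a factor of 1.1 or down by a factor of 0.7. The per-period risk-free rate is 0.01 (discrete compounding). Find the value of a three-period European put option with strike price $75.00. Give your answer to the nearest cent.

Risk-neutral probability p = (1 + 0.01 − 0.7)/(1.1 − 0.7) = 0.3100/0.4000 = 0.7750
Terminal stock prices: S_uuu = 79.86, S_uud = 50.82, S_udd = 32.34, S_ddd = 20.58
Terminal payoffs (K − S): max(-4.86, 0) = 0, max(24.18, 0) = 24.18, max(42.66, 0) = 42.66, max(54.42, 0) = 54.42
Node uu (S = 72.6): V_uu = 1/1.01·[0.7750·0.0000 + 0.2250·24.1800] = 5.3866
Node ud (S = 46.2): V_ud = 1/1.01·[0.7750·24.1800 + 0.2250·42.6600] = 28.0574
Node dd (S = 29.4): V_dd = 1/1.01·[0.7750·42.6600 + 0.2250·54.4200] = 44.8574
Node u (S = 66): V_u = 1/1.01·[0.7750·5.3866 + 0.2250·28.0574] = 10.3837
Node d (S = 42): V_d = 1/1.01·[0.7750·28.0574 + 0.2250·44.8574] = 31.5222
Node 0 (S = 60): V_0 = 1/1.01·[0.7750·10.3837 + 0.2250·31.5222] = 14.9900

$14.99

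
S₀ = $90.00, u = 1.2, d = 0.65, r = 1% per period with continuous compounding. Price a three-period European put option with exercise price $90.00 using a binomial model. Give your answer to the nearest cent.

$15.18

Risk-neutral probability p = (e^0.01 − 0.65)/(1.2 − 0.65) = 0.3601/0.5500 = 0.6546
Terminal stock prices: S_uuu = 155.5, S_uud = 84.24, S_udd = 45.63, S_ddd = 24.72
Terminal payoffs (K − S): max(-65.52, 0) = 0, max(5.76, 0) = 5.76, max(44.37, 0) = 44.37, max(65.28, 0) = 65.28
Node uu (S = 129.6): V_uu = e^(−0.01)·[0.6546·0.0000 + 0.3454·5.7600] = 1.9695
Node ud (S = 70.2): V_ud = e^(−0.01)·[0.6546·5.7600 + 0.3454·44.3700] = 18.9045
Node dd (S = 38.03): V_dd = e^(−0.01)·[0.6546·44.3700 + 0.3454·65.2837] = 51.0795
Node u (S = 108): V_u = e^(−0.01)·[0.6546·1.9695 + 0.3454·18.9045] = 7.7404
Node d (S = 58.5): V_d = e^(−0.01)·[0.6546·18.9045 + 0.3454·51.0795] = 29.7179
Node 0 (S = 90): V_0 = e^(−0.01)·[0.6546·7.7404 + 0.3454·29.7179] = 15.1781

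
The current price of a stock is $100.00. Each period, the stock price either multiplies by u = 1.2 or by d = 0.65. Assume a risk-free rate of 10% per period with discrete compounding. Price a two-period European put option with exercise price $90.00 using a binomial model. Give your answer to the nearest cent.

Risk-neutral probability p = (1 + 0.1 − 0.65)/(1.2 − 0.65) = 0.4500/0.5500 = 0.8182
Terminal stock prices: S_uu = 144, S_ud = 78, S_dd = 42.25
Terminal payoffs (K − S): max(-54, 0) = 0, max(12, 0) = 12, max(47.75, 0) = 47.75
Node u (S = 120): V_u = 1/1.1·[0.8182·0.0000 + 0.1818·12.0000] = 1.9835
Node d (S = 65): V_d = 1/1.1·[0.8182·12.0000 + 0.1818·47.7500] = 16.8182
Node 0 (S = 100): V_0 = 1/1.1·[0.8182·1.9835 + 0.1818·16.8182] = 4.2552

$4.26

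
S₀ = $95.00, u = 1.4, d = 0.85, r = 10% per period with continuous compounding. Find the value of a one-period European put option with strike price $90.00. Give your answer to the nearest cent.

Risk-neutral probability p = (e^0.1 − 0.85)/(1.4 − 0.85) = 0.2552/0.5500 = 0.4639
Terminal stock prices: S_u = 133, S_d = 80.75
Terminal payoffs (K − S): max(-43, 0) = 0, max(9.25, 0) = 9.25
Node 0 (S = 95): V_0 = e^(−0.1)·[0.4639·0.0000 + 0.5361·9.2500] = 4.4866

$4.49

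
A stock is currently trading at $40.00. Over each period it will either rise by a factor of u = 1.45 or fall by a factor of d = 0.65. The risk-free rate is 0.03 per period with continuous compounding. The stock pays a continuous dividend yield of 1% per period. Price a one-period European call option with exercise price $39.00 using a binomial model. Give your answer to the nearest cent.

Per-period risk-free factor R = e^0.03 = 1.0305; dividend-adjusted growth = e^(0.03−0.01) = 1.0202.
Risk-neutral probability p = (1.0202 − 0.65)/(1.45 − 0.65) = 0.3702/0.8000 = 0.4628
Terminal stock prices: S_u = 58, S_d = 26
Terminal payoffs (S − K): max(19, 0) = 19, max(-13, 0) = 0
Node 0 (S = 40): V_0 = e^(−0.03)·[0.4628·19.0000 + 0.5372·0.0000] = 8.5324

$8.53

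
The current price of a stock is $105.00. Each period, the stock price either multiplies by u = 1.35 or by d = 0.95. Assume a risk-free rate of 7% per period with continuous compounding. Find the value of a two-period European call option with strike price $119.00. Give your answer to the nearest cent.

Risk-neutral probability p = (e^0.07 − 0.95)/(1.35 − 0.95) = 0.1225/0.4000 = 0.3063
Terminal stock prices: S_uu = 191.4, S_ud = 134.7, S_dd = 94.76
Terminal payoffs (S − K): max(72.36, 0) = 72.36, max(15.66, 0) = 15.66, max(-24.24, 0) = 0
Node u (S = 141.8): V_u = e^(−0.07)·[0.3063·72.3625 + 0.6937·15.6625] = 30.7951
Node d (S = 99.75): V_d = e^(−0.07)·[0.3063·15.6625 + 0.6937·0.0000] = 4.4727
Node 0 (S = 105): V_0 = e^(−0.07)·[0.3063·30.7951 + 0.6937·4.4727] = 11.6870

$11.69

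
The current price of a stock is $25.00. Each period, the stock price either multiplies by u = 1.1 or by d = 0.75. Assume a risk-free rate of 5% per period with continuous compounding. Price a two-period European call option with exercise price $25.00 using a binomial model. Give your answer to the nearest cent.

$3.52

Risk-neutral probability p = (e^0.05 − 0.75)/(1.1 − 0.75) = 0.3013/0.3500 = 0.8608
Terminal stock prices: S_uu = 30.25, S_ud = 20.63, S_dd = 14.06
Terminal payoffs (S − K): max(5.25, 0) = 5.25, max(-4.375, 0) = 0, max(-10.94, 0) = 0
Node u (S = 27.5): V_u = e^(−0.05)·[0.8608·5.2500 + 0.1392·0.0000] = 4.2987
Node d (S = 18.75): V_d = e^(−0.05)·[0.8608·0.0000 + 0.1392·0.0000] = 0.0000
Node 0 (S = 25): V_0 = e^(−0.05)·[0.8608·4.2987 + 0.1392·0.0000] = 3.5197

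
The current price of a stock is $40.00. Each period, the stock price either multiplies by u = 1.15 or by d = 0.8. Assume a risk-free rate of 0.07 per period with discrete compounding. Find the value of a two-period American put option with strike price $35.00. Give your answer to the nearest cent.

$0.64

Risk-neutral probability p = (1 + 0.07 − 0.8)/(1.15 − 0.8) = 0.2700/0.3500 = 0.7714
Terminal stock prices: S_uu = 52.9, S_ud = 36.8, S_dd = 25.6
Terminal payoffs (K − S): max(-17.9, 0) = 0, max(-1.8, 0) = 0, max(9.4, 0) = 9.4
Node u (S = 46): continuation = 1/1.07·[0.7714·0.0000 + 0.2286·0.0000] = 0.0000; exercise value = 0.0000 ≤ continuation, so V_u = 0.0000
Node d (S = 32): continuation = 1/1.07·[0.7714·0.0000 + 0.2286·9.4000] = 2.0080; exercise value = 3.0000 > continuation, so V_d = 3.0000 (exercise)
Node 0 (S = 40): continuation = 1/1.07·[0.7714·0.0000 + 0.2286·3.0000] = 0.6409; exercise value = 0.0000 ≤ continuation, so V_0 = 0.6409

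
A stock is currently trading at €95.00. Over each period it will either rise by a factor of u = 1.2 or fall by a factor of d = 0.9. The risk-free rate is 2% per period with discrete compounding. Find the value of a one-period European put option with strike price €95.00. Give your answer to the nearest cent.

€5.59

Risk-neutral probability p = (1 + 0.02 − 0.9)/(1.2 − 0.9) = 0.1200/0.3000 = 0.4000
Terminal stock prices: S_u = 114, S_d = 85.5
Terminal payoffs (K − S): max(-19, 0) = 0, max(9.5, 0) = 9.5
Node 0 (S = 95): V_0 = 1/1.02·[0.4000·0.0000 + 0.6000·9.5000] = 5.5882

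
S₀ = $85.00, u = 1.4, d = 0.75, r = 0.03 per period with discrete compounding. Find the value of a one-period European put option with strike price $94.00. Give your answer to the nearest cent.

$16.72

Risk-neutral probability p = (1 + 0.03 − 0.75)/(1.4 − 0.75) = 0.2800/0.6500 = 0.4308
Terminal stock prices: S_u = 119, S_d = 63.75
Terminal payoffs (K − S): max(-25, 0) = 0, max(30.25, 0) = 30.25
Node 0 (S = 85): V_0 = 1/1.03·[0.4308·0.0000 + 0.5692·30.2500] = 16.7177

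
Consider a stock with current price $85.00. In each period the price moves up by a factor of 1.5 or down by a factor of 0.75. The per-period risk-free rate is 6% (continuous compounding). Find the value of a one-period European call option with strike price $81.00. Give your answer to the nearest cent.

Risk-neutral probability p = (e^0.06 − 0.75)/(1.5 − 0.75) = 0.3118/0.7500 = 0.4158
Terminal stock prices: S_u = 127.5, S_d = 63.75
Terminal payoffs (S − K): max(46.5, 0) = 46.5, max(-17.25, 0) = 0
Node 0 (S = 85): V_0 = e^(−0.06)·[0.4158·46.5000 + 0.5842·0.0000] = 18.2079

$18.21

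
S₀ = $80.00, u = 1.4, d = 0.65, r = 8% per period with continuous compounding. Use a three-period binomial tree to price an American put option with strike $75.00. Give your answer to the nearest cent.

$11.21

Risk-neutral probability p = (e^0.08 − 0.65)/(1.4 − 0.65) = 0.4333/0.7500 = 0.5777
Terminal stock prices: S_uuu = 219.5, S_uud = 101.9, S_udd = 47.32, S_ddd = 21.97
Terminal payoffs (K − S): max(-144.5, 0) = 0, max(-26.92, 0) = 0, max(27.68, 0) = 27.68, max(53.03, 0) = 53.03
Node uu (S = 156.8): continuation = e^(−0.08)·[0.5777·0.0000 + 0.4223·0.0000] = 0.0000; exercise value = 0.0000 ≤ continuation, so V_uu = 0.0000
Node ud (S = 72.8): continuation = e^(−0.08)·[0.5777·0.0000 + 0.4223·27.6800] = 10.7901; exercise value = 2.2000 ≤ continuation, so V_ud = 10.7901
Node dd (S = 33.8): continuation = e^(−0.08)·[0.5777·27.6800 + 0.4223·53.0300] = 35.4337; exercise value = 41.2000 > continuation, so V_dd = 41.2000 (exercise)
Node u (S = 112): continuation = e^(−0.08)·[0.5777·0.0000 + 0.4223·10.7901] = 4.2062; exercise value = 0.0000 ≤ continuation, so V_u = 4.2062
Node d (S = 52): continuation = e^(−0.08)·[0.5777·10.7901 + 0.4223·41.2000] = 21.8148; exercise value = 23.0000 > continuation, so V_d = 23.0000 (exercise)
Node 0 (S = 80): continuation = e^(−0.08)·[0.5777·4.2062 + 0.4223·23.0000] = 11.2089; exercise value = 0.0000 ≤ continuation, so V_0 = 11.2089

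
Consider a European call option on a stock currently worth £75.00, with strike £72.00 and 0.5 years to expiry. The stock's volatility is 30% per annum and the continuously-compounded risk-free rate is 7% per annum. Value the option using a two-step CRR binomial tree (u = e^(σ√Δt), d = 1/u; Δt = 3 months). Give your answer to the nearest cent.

£9.12

CRR parameters: u = e^(σ√Δt) = e^(0.3·√0.25) = 1.1618, d = 1/u = 0.8607
Per-period rate: rΔt = 0.07·0.25 = 0.0175, so R = e^0.0175 = 1.0177
Risk-neutral probability p = (e^0.0175 − 0.8607)/(1.1618 − 0.8607) = 0.1569/0.3011 = 0.5212
Terminal stock prices: S_uu = 101.2, S_ud = 75, S_dd = 55.56
Terminal payoffs (S − K): max(29.24, 0) = 29.24, max(3, 0) = 3, max(-16.44, 0) = 0
Node u (S = 87.14): V_u = e^(−0.0175)·[0.5212·29.2394 + 0.4788·3.0000] = 16.3866
Node d (S = 64.55): V_d = e^(−0.0175)·[0.5212·3.0000 + 0.4788·0.0000] = 1.5365
Node 0 (S = 75): V_0 = e^(−0.0175)·[0.5212·16.3866 + 0.4788·1.5365] = 9.1154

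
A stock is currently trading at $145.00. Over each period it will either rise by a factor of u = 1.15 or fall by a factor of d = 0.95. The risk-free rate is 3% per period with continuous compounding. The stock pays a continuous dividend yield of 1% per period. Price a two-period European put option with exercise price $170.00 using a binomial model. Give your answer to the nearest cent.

$20.50

Per-period risk-free factor R = e^0.03 = 1.0305; dividend-adjusted growth = e^(0.03−0.01) = 1.0202.
Risk-neutral probability p = (1.0202 − 0.95)/(1.15 − 0.95) = 0.0702/0.2000 = 0.3510
Terminal stock prices: S_uu = 191.8, S_ud = 158.4, S_dd = 130.9
Terminal payoffs (K − S): max(-21.76, 0) = 0, max(11.59, 0) = 11.59, max(39.14, 0) = 39.14
Node u (S = 166.8): V_u = e^(−0.03)·[0.3510·0.0000 + 0.6490·11.5875] = 7.2980
Node d (S = 137.8): V_d = e^(−0.03)·[0.3510·11.5875 + 0.6490·39.1375] = 28.5964
Node 0 (S = 145): V_0 = e^(−0.03)·[0.3510·7.2980 + 0.6490·28.5964] = 20.4963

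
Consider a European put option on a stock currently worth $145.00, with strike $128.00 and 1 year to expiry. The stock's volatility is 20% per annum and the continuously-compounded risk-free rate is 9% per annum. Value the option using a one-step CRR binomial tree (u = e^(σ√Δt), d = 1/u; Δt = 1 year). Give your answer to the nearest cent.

CRR parameters: u = e^(σ√Δt) = e^(0.2·√1) = 1.2214, d = 1/u = 0.8187
Per-period rate: rΔt = 0.09·1 = 0.09, so R = e^0.09 = 1.0942
Risk-neutral probability p = (e^0.09 − 0.8187)/(1.2214 − 0.8187) = 0.2754/0.4027 = 0.6840
Terminal stock prices: S_u = 177.1, S_d = 118.7
Terminal payoffs (K − S): max(-49.1, 0) = 0, max(9.284, 0) = 9.284
Node 0 (S = 145): V_0 = e^(−0.09)·[0.6840·0.0000 + 0.3160·9.2840] = 2.6809

$2.68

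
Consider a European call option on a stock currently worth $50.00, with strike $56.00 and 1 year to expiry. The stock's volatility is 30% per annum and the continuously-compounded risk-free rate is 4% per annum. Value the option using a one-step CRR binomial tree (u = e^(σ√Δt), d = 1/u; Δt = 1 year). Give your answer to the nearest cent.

CRR parameters: u = e^(σ√Δt) = e^(0.3·√1) = 1.3499, d = 1/u = 0.7408
Per-period rate: rΔt = 0.04·1 = 0.04, so R = e^0.04 = 1.0408
Risk-neutral probability p = (e^0.04 − 0.7408)/(1.3499 − 0.7408) = 0.3000/0.6090 = 0.4926
Terminal stock prices: S_u = 67.49, S_d = 37.04
Terminal payoffs (S − K): max(11.49, 0) = 11.49, max(-18.96, 0) = 0
Node 0 (S = 50): V_0 = e^(−0.04)·[0.4926·11.4929 + 0.5074·0.0000] = 5.4391

$5.44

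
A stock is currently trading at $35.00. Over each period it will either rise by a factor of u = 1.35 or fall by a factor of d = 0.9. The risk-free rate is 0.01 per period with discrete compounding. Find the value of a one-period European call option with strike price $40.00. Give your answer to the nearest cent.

$1.75

Risk-neutral probability p = (1 + 0.01 − 0.9)/(1.35 − 0.9) = 0.1100/0.4500 = 0.2444
Terminal stock prices: S_u = 47.25, S_d = 31.5
Terminal payoffs (S − K): max(7.25, 0) = 7.25, max(-8.5, 0) = 0
Node 0 (S = 35): V_0 = 1/1.01·[0.2444·7.2500 + 0.7556·0.0000] = 1.7547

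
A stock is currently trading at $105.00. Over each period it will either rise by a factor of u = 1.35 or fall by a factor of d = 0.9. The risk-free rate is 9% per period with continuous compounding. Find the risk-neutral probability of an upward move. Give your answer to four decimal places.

p = 0.4315

Risk-neutral probability p = (e^0.09 − 0.9)/(1.35 − 0.9) = 0.1942/0.4500 = 0.4315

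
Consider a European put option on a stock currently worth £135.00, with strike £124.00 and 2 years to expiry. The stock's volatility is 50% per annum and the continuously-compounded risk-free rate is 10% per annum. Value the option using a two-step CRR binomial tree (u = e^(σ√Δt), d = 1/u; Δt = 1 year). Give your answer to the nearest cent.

CRR parameters: u = e^(σ√Δt) = e^(0.5·√1) = 1.6487, d = 1/u = 0.6065
Per-period rate: rΔt = 0.1·1 = 0.1, so R = e^0.1 = 1.1052
Risk-neutral probability p = (e^0.1 − 0.6065)/(1.6487 − 0.6065) = 0.4986/1.0422 = 0.4785
Terminal stock prices: S_uu = 367, S_ud = 135, S_dd = 49.66
Terminal payoffs (K − S): max(-243, 0) = 0, max(-11, 0) = 0, max(74.34, 0) = 74.34
Node u (S = 222.6): V_u = e^(−0.1)·[0.4785·0.0000 + 0.5215·0.0000] = 0.0000
Node d (S = 81.88): V_d = e^(−0.1)·[0.4785·0.0000 + 0.5215·74.3363] = 35.0804
Node 0 (S = 135): V_0 = e^(−0.1)·[0.4785·0.0000 + 0.5215·35.0804] = 16.5549

£16.55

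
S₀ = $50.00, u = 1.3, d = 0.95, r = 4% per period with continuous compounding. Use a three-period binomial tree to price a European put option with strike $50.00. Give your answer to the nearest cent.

$2.57

Risk-neutral probability p = (e^0.04 − 0.95)/(1.3 − 0.95) = 0.0908/0.3500 = 0.2595
Terminal stock prices: S_uuu = 109.9, S_uud = 80.28, S_udd = 58.66, S_ddd = 42.87
Terminal payoffs (K − S): max(-59.85, 0) = 0, max(-30.28, 0) = 0, max(-8.663, 0) = 0, max(7.131, 0) = 7.131
Node uu (S = 84.5): V_uu = e^(−0.04)·[0.2595·0.0000 + 0.7405·0.0000] = 0.0000
Node ud (S = 61.75): V_ud = e^(−0.04)·[0.2595·0.0000 + 0.7405·0.0000] = 0.0000
Node dd (S = 45.12): V_dd = e^(−0.04)·[0.2595·0.0000 + 0.7405·7.1313] = 5.0739
Node u (S = 65): V_u = e^(−0.04)·[0.2595·0.0000 + 0.7405·0.0000] = 0.0000
Node d (S = 47.5): V_d = e^(−0.04)·[0.2595·0.0000 + 0.7405·5.0739] = 3.6101
Node 0 (S = 50): V_0 = e^(−0.04)·[0.2595·0.0000 + 0.7405·3.6101] = 2.5686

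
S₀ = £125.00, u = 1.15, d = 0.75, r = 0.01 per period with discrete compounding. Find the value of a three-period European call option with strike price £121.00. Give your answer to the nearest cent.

£19.71

Risk-neutral probability p = (1 + 0.01 − 0.75)/(1.15 − 0.75) = 0.2600/0.4000 = 0.6500
Terminal stock prices: S_uuu = 190.1, S_uud = 124, S_udd = 80.86, S_ddd = 52.73
Terminal payoffs (S − K): max(69.11, 0) = 69.11, max(2.984, 0) = 2.984, max(-40.14, 0) = 0, max(-68.27, 0) = 0
Node uu (S = 165.3): V_uu = 1/1.01·[0.6500·69.1094 + 0.3500·2.9844] = 45.5105
Node ud (S = 107.8): V_ud = 1/1.01·[0.6500·2.9844 + 0.3500·0.0000] = 1.9206
Node dd (S = 70.31): V_dd = 1/1.01·[0.6500·0.0000 + 0.3500·0.0000] = 0.0000
Node u (S = 143.8): V_u = 1/1.01·[0.6500·45.5105 + 0.3500·1.9206] = 29.9545
Node d (S = 93.75): V_d = 1/1.01·[0.6500·1.9206 + 0.3500·0.0000] = 1.2361
Node 0 (S = 125): V_0 = 1/1.01·[0.6500·29.9545 + 0.3500·1.2361] = 19.7060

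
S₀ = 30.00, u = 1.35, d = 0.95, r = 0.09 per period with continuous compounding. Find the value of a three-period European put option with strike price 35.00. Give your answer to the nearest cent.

1.85

Risk-neutral probability p = (e^0.09 − 0.95)/(1.35 − 0.95) = 0.1442/0.4000 = 0.3604
Terminal stock prices: S_uuu = 73.81, S_uud = 51.94, S_udd = 36.55, S_ddd = 25.72
Terminal payoffs (K − S): max(-38.81, 0) = 0, max(-16.94, 0) = 0, max(-1.551, 0) = 0, max(9.279, 0) = 9.279
Node uu (S = 54.68): V_uu = e^(−0.09)·[0.3604·0.0000 + 0.6396·0.0000] = 0.0000
Node ud (S = 38.48): V_ud = e^(−0.09)·[0.3604·0.0000 + 0.6396·0.0000] = 0.0000
Node dd (S = 27.07): V_dd = e^(−0.09)·[0.3604·0.0000 + 0.6396·9.2788] = 5.4236
Node u (S = 40.5): V_u = e^(−0.09)·[0.3604·0.0000 + 0.6396·0.0000] = 0.0000
Node d (S = 28.5): V_d = e^(−0.09)·[0.3604·0.0000 + 0.6396·5.4236] = 3.1702
Node 0 (S = 30): V_0 = e^(−0.09)·[0.3604·0.0000 + 0.6396·3.1702] = 1.8530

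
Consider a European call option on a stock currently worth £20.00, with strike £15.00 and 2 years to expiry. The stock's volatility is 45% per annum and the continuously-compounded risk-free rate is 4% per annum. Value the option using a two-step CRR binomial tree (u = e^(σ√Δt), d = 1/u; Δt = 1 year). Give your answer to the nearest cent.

CRR parameters: u = e^(σ√Δt) = e^(0.45·√1) = 1.5683, d = 1/u = 0.6376
Per-period rate: rΔt = 0.04·1 = 0.04, so R = e^0.04 = 1.0408
Risk-neutral probability p = (e^0.04 − 0.6376)/(1.5683 − 0.6376) = 0.4032/0.9307 = 0.4332
Terminal stock prices: S_uu = 49.19, S_ud = 20, S_dd = 8.131
Terminal payoffs (S − K): max(34.19, 0) = 34.19, max(5, 0) = 5, max(-6.869, 0) = 0
Node u (S = 31.37): V_u = e^(−0.04)·[0.4332·34.1921 + 0.5668·5.0000] = 16.9544
Node d (S = 12.75): V_d = e^(−0.04)·[0.4332·5.0000 + 0.5668·0.0000] = 2.0811
Node 0 (S = 20): V_0 = e^(−0.04)·[0.4332·16.9544 + 0.5668·2.0811] = 8.1901

£8.19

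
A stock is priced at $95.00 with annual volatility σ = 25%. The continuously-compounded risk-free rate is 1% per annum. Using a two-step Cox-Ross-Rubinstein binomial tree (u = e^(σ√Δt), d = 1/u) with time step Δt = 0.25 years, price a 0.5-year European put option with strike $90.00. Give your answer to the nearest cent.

CRR parameters: u = e^(σ√Δt) = e^(0.25·√0.25) = 1.1331, d = 1/u = 0.8825
Per-period rate: rΔt = 0.01·0.25 = 0.0025, so R = e^0.0025 = 1.0025
Risk-neutral probability p = (e^0.0025 − 0.8825)/(1.1331 − 0.8825) = 0.1200/0.2507 = 0.4788
Terminal stock prices: S_uu = 122, S_ud = 95, S_dd = 73.99
Terminal payoffs (K − S): max(-31.98, 0) = 0, max(-5, 0) = 0, max(16.01, 0) = 16.01
Node u (S = 107.6): V_u = e^(−0.0025)·[0.4788·0.0000 + 0.5212·0.0000] = 0.0000
Node d (S = 83.84): V_d = e^(−0.0025)·[0.4788·0.0000 + 0.5212·16.0139] = 8.3260
Node 0 (S = 95): V_0 = e^(−0.0025)·[0.4788·0.0000 + 0.5212·8.3260] = 4.3289

$4.33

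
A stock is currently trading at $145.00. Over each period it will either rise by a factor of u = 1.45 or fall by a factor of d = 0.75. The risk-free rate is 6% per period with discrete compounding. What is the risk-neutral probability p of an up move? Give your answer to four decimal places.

Risk-neutral probability p = (1 + 0.06 − 0.75)/(1.45 − 0.75) = 0.3100/0.7000 = 0.4429

p = 0.4429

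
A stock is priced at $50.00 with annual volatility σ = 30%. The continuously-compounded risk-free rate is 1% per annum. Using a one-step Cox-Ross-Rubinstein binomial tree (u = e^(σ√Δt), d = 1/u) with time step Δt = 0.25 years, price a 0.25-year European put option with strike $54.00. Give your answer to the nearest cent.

CRR parameters: u = e^(σ√Δt) = e^(0.3·√0.25) = 1.1618, d = 1/u = 0.8607
Per-period rate: rΔt = 0.01·0.25 = 0.0025, so R = e^0.0025 = 1.0025
Risk-neutral probability p = (e^0.0025 − 0.8607)/(1.1618 − 0.8607) = 0.1418/0.3011 = 0.4709
Terminal stock prices: S_u = 58.09, S_d = 43.04
Terminal payoffs (K − S): max(-4.092, 0) = 0, max(10.96, 0) = 10.96
Node 0 (S = 50): V_0 = e^(−0.0025)·[0.4709·0.0000 + 0.5291·10.9646] = 5.7871

$5.79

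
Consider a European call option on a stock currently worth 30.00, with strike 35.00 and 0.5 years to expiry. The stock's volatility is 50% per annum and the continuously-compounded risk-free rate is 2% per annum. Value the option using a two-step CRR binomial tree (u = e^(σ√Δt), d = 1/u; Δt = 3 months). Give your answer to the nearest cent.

CRR parameters: u = e^(σ√Δt) = e^(0.5·√0.25) = 1.2840, d = 1/u = 0.7788
Per-period rate: rΔt = 0.02·0.25 = 0.005, so R = e^0.005 = 1.0050
Risk-neutral probability p = (e^0.005 − 0.7788)/(1.2840 − 0.7788) = 0.2262/0.5052 = 0.4477
Terminal stock prices: S_uu = 49.46, S_ud = 30, S_dd = 18.2
Terminal payoffs (S − K): max(14.46, 0) = 14.46, max(-5, 0) = 0, max(-16.8, 0) = 0
Node u (S = 38.52): V_u = e^(−0.005)·[0.4477·14.4616 + 0.5523·0.0000] = 6.4428
Node d (S = 23.36): V_d = e^(−0.005)·[0.4477·0.0000 + 0.5523·0.0000] = 0.0000
Node 0 (S = 30): V_0 = e^(−0.005)·[0.4477·6.4428 + 0.5523·0.0000] = 2.8704

2.87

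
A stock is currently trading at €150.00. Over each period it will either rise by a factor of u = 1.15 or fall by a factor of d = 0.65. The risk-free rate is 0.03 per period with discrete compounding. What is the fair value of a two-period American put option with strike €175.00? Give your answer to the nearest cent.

Risk-neutral probability p = (1 + 0.03 − 0.65)/(1.15 − 0.65) = 0.3800/0.5000 = 0.7600
Terminal stock prices: S_uu = 198.4, S_ud = 112.1, S_dd = 63.38
Terminal payoffs (K − S): max(-23.37, 0) = 0, max(62.88, 0) = 62.88, max(111.6, 0) = 111.6
Node u (S = 172.5): continuation = 1/1.03·[0.7600·0.0000 + 0.2400·62.8750] = 14.6505; exercise value = 2.5000 ≤ continuation, so V_u = 14.6505
Node d (S = 97.5): continuation = 1/1.03·[0.7600·62.8750 + 0.2400·111.6250] = 72.4029; exercise value = 77.5000 > continuation, so V_d = 77.5000 (exercise)
Node 0 (S = 150): continuation = 1/1.03·[0.7600·14.6505 + 0.2400·77.5000] = 28.8683; exercise value = 25.0000 ≤ continuation, so V_0 = 28.8683

€28.87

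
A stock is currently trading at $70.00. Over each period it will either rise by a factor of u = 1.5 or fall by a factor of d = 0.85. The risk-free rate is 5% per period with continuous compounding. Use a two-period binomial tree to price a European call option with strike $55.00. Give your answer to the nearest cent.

$22.14

Risk-neutral probability p = (e^0.05 − 0.85)/(1.5 − 0.85) = 0.2013/0.6500 = 0.3096
Terminal stock prices: S_uu = 157.5, S_ud = 89.25, S_dd = 50.57
Terminal payoffs (S − K): max(102.5, 0) = 102.5, max(34.25, 0) = 34.25, max(-4.425, 0) = 0
Node u (S = 105): V_u = e^(−0.05)·[0.3096·102.5000 + 0.6904·34.2500] = 52.6824
Node d (S = 59.5): V_d = e^(−0.05)·[0.3096·34.2500 + 0.6904·0.0000] = 10.0882
Node 0 (S = 70): V_0 = e^(−0.05)·[0.3096·52.6824 + 0.6904·10.0882] = 22.1421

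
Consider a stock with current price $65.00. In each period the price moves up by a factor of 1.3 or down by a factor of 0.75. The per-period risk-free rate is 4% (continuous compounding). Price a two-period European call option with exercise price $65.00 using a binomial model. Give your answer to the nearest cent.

$11.57

Risk-neutral probability p = (e^0.04 − 0.75)/(1.3 − 0.75) = 0.2908/0.5500 = 0.5287
Terminal stock prices: S_uu = 109.9, S_ud = 63.38, S_dd = 36.56
Terminal payoffs (S − K): max(44.85, 0) = 44.85, max(-1.625, 0) = 0, max(-28.44, 0) = 0
Node u (S = 84.5): V_u = e^(−0.04)·[0.5287·44.8500 + 0.4713·0.0000] = 22.7844
Node d (S = 48.75): V_d = e^(−0.04)·[0.5287·0.0000 + 0.4713·0.0000] = 0.0000
Node 0 (S = 65): V_0 = e^(−0.04)·[0.5287·22.7844 + 0.4713·0.0000] = 11.5748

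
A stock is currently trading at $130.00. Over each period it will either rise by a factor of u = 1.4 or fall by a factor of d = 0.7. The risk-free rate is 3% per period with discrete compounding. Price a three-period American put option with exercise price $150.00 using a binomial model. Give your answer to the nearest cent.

$37.61

Risk-neutral probability p = (1 + 0.03 − 0.7)/(1.4 − 0.7) = 0.3300/0.7000 = 0.4714
Terminal stock prices: S_uuu = 356.7, S_uud = 178.4, S_udd = 89.18, S_ddd = 44.59
Terminal payoffs (K − S): max(-206.7, 0) = 0, max(-28.36, 0) = 0, max(60.82, 0) = 60.82, max(105.4, 0) = 105.4
Node uu (S = 254.8): continuation = 1/1.03·[0.4714·0.0000 + 0.5286·0.0000] = 0.0000; exercise value = 0.0000 ≤ continuation, so V_uu = 0.0000
Node ud (S = 127.4): continuation = 1/1.03·[0.4714·0.0000 + 0.5286·60.8200] = 31.2114; exercise value = 22.6000 ≤ continuation, so V_ud = 31.2114
Node dd (S = 63.7): continuation = 1/1.03·[0.4714·60.8200 + 0.5286·105.4100] = 81.9311; exercise value = 86.3000 > continuation, so V_dd = 86.3000 (exercise)
Node u (S = 182): continuation = 1/1.03·[0.4714·0.0000 + 0.5286·31.2114] = 16.0169; exercise value = 0.0000 ≤ continuation, so V_u = 16.0169
Node d (S = 91): continuation = 1/1.03·[0.4714·31.2114 + 0.5286·86.3000] = 58.5725; exercise value = 59.0000 > continuation, so V_d = 59.0000 (exercise)
Node 0 (S = 130): continuation = 1/1.03·[0.4714·16.0169 + 0.5286·59.0000] = 37.6083; exercise value = 20.0000 ≤ continuation, so V_0 = 37.6083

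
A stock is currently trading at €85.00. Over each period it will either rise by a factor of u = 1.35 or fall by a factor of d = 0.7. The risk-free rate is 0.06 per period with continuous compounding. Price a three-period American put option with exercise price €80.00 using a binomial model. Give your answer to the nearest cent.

Risk-neutral probability p = (e^0.06 − 0.7)/(1.35 − 0.7) = 0.3618/0.6500 = 0.5567
Terminal stock prices: S_uuu = 209.1, S_uud = 108.4, S_udd = 56.23, S_ddd = 29.15
Terminal payoffs (K − S): max(-129.1, 0) = 0, max(-28.44, 0) = 0, max(23.77, 0) = 23.77, max(50.85, 0) = 50.85
Node uu (S = 154.9): continuation = e^(−0.06)·[0.5567·0.0000 + 0.4433·0.0000] = 0.0000; exercise value = 0.0000 ≤ continuation, so V_uu = 0.0000
Node ud (S = 80.33): continuation = e^(−0.06)·[0.5567·0.0000 + 0.4433·23.7725] = 9.9253; exercise value = 0.0000 ≤ continuation, so V_ud = 9.9253
Node dd (S = 41.65): continuation = e^(−0.06)·[0.5567·23.7725 + 0.4433·50.8450] = 33.6912; exercise value = 38.3500 > continuation, so V_dd = 38.3500 (exercise)
Node u (S = 114.8): continuation = e^(−0.06)·[0.5567·0.0000 + 0.4433·9.9253] = 4.1439; exercise value = 0.0000 ≤ continuation, so V_u = 4.1439
Node d (S = 59.5): continuation = e^(−0.06)·[0.5567·9.9253 + 0.4433·38.3500] = 21.2149; exercise value = 20.5000 ≤ continuation, so V_d = 21.2149
Node 0 (S = 85): continuation = e^(−0.06)·[0.5567·4.1439 + 0.4433·21.2149] = 11.0299; exercise value = 0.0000 ≤ continuation, so V_0 = 11.0299

€11.03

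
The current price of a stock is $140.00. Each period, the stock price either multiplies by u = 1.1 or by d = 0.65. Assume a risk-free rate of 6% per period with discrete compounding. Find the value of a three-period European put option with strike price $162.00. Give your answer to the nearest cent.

Risk-neutral probability p = (1 + 0.06 − 0.65)/(1.1 − 0.65) = 0.4100/0.4500 = 0.9111
Terminal stock prices: S_uuu = 186.3, S_uud = 110.1, S_udd = 65.07, S_ddd = 38.45
Terminal payoffs (K − S): max(-24.34, 0) = 0, max(51.89, 0) = 51.89, max(96.93, 0) = 96.93, max(123.6, 0) = 123.6
Node uu (S = 169.4): V_uu = 1/1.06·[0.9111·0.0000 + 0.0889·51.8900] = 4.3514
Node ud (S = 100.1): V_ud = 1/1.06·[0.9111·51.8900 + 0.0889·96.9350] = 52.7302
Node dd (S = 59.15): V_dd = 1/1.06·[0.9111·96.9350 + 0.0889·123.5525] = 93.6802
Node u (S = 154): V_u = 1/1.06·[0.9111·4.3514 + 0.0889·52.7302] = 8.1620
Node d (S = 91): V_d = 1/1.06·[0.9111·52.7302 + 0.0889·93.6802] = 53.1794
Node 0 (S = 140): V_0 = 1/1.06·[0.9111·8.1620 + 0.0889·53.1794] = 11.4750

$11.48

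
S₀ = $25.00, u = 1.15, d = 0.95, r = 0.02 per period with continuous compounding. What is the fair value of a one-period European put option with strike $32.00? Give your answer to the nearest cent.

Risk-neutral probability p = (e^0.02 − 0.95)/(1.15 − 0.95) = 0.0702/0.2000 = 0.3510
Terminal stock prices: S_u = 28.75, S_d = 23.75
Terminal payoffs (K − S): max(3.25, 0) = 3.25, max(8.25, 0) = 8.25
Node 0 (S = 25): V_0 = e^(−0.02)·[0.3510·3.2500 + 0.6490·8.2500] = 6.3664

$6.37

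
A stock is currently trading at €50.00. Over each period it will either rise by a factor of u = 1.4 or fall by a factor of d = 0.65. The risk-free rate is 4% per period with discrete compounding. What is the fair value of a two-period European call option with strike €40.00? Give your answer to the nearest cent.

€17.04

Risk-neutral probability p = (1 + 0.04 − 0.65)/(1.4 − 0.65) = 0.3900/0.7500 = 0.5200
Terminal stock prices: S_uu = 98, S_ud = 45.5, S_dd = 21.13
Terminal payoffs (S − K): max(58, 0) = 58, max(5.5, 0) = 5.5, max(-18.87, 0) = 0
Node u (S = 70): V_u = 1/1.04·[0.5200·58.0000 + 0.4800·5.5000] = 31.5385
Node d (S = 32.5): V_d = 1/1.04·[0.5200·5.5000 + 0.4800·0.0000] = 2.7500
Node 0 (S = 50): V_0 = 1/1.04·[0.5200·31.5385 + 0.4800·2.7500] = 17.0385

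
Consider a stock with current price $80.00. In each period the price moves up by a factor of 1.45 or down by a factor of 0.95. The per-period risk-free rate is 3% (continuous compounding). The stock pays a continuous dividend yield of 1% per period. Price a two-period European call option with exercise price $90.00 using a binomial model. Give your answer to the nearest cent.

$6.04

Per-period risk-free factor R = e^0.03 = 1.0305; dividend-adjusted growth = e^(0.03−0.01) = 1.0202.
Risk-neutral probability p = (1.0202 − 0.95)/(1.45 − 0.95) = 0.0702/0.5000 = 0.1404
Terminal stock prices: S_uu = 168.2, S_ud = 110.2, S_dd = 72.2
Terminal payoffs (S − K): max(78.2, 0) = 78.2, max(20.2, 0) = 20.2, max(-17.8, 0) = 0
Node u (S = 116): V_u = e^(−0.03)·[0.1404·78.2000 + 0.8596·20.2000] = 27.5057
Node d (S = 76): V_d = e^(−0.03)·[0.1404·20.2000 + 0.8596·0.0000] = 2.7523
Node 0 (S = 80): V_0 = e^(−0.03)·[0.1404·27.5057 + 0.8596·2.7523] = 6.0437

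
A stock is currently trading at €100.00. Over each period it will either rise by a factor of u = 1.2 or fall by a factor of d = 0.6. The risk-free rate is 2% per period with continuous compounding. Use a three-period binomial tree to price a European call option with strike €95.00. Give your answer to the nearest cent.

Risk-neutral probability p = (e^0.02 − 0.6)/(1.2 − 0.6) = 0.4202/0.6000 = 0.7003
Terminal stock prices: S_uuu = 172.8, S_uud = 86.4, S_udd = 43.2, S_ddd = 21.6
Terminal payoffs (S − K): max(77.8, 0) = 77.8, max(-8.6, 0) = 0, max(-51.8, 0) = 0, max(-73.4, 0) = 0
Node uu (S = 144): V_uu = e^(−0.02)·[0.7003·77.8000 + 0.2997·0.0000] = 53.4072
Node ud (S = 72): V_ud = e^(−0.02)·[0.7003·0.0000 + 0.2997·0.0000] = 0.0000
Node dd (S = 36): V_dd = e^(−0.02)·[0.7003·0.0000 + 0.2997·0.0000] = 0.0000
Node u (S = 120): V_u = e^(−0.02)·[0.7003·53.4072 + 0.2997·0.0000] = 36.6623
Node d (S = 60): V_d = e^(−0.02)·[0.7003·0.0000 + 0.2997·0.0000] = 0.0000
Node 0 (S = 100): V_0 = e^(−0.02)·[0.7003·36.6623 + 0.2997·0.0000] = 25.1675

€25.17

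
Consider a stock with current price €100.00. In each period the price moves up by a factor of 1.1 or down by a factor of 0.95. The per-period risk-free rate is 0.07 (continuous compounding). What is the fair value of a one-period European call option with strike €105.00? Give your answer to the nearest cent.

Risk-neutral probability p = (e^0.07 − 0.95)/(1.1 − 0.95) = 0.1225/0.1500 = 0.8167
Terminal stock prices: S_u = 110, S_d = 95
Terminal payoffs (S − K): max(5, 0) = 5, max(-10, 0) = 0
Node 0 (S = 100): V_0 = e^(−0.07)·[0.8167·5.0000 + 0.1833·0.0000] = 3.8075

€3.81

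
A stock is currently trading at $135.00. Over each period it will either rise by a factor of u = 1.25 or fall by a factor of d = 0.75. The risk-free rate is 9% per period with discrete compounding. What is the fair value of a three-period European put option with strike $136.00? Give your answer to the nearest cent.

$8.63

Risk-neutral probability p = (1 + 0.09 − 0.75)/(1.25 − 0.75) = 0.3400/0.5000 = 0.6800
Terminal stock prices: S_uuu = 263.7, S_uud = 158.2, S_udd = 94.92, S_ddd = 56.95
Terminal payoffs (K − S): max(-127.7, 0) = 0, max(-22.2, 0) = 0, max(41.08, 0) = 41.08, max(79.05, 0) = 79.05
Node uu (S = 210.9): V_uu = 1/1.09·[0.6800·0.0000 + 0.3200·0.0000] = 0.0000
Node ud (S = 126.6): V_ud = 1/1.09·[0.6800·0.0000 + 0.3200·41.0781] = 12.0596
Node dd (S = 75.94): V_dd = 1/1.09·[0.6800·41.0781 + 0.3200·79.0469] = 48.8331
Node u (S = 168.8): V_u = 1/1.09·[0.6800·0.0000 + 0.3200·12.0596] = 3.5404
Node d (S = 101.2): V_d = 1/1.09·[0.6800·12.0596 + 0.3200·48.8331] = 21.8598
Node 0 (S = 135): V_0 = 1/1.09·[0.6800·3.5404 + 0.3200·21.8598] = 8.6263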